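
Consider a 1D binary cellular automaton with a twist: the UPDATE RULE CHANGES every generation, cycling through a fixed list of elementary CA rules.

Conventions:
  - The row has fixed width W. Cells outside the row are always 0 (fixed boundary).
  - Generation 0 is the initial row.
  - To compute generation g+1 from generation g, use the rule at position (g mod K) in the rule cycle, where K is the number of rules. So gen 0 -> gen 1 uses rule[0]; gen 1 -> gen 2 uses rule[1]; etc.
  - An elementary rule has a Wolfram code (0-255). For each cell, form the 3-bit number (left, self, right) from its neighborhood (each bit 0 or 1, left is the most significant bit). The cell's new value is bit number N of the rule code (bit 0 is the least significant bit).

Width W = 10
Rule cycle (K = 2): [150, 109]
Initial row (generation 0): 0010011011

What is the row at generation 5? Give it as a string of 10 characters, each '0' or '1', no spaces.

Answer: 1101111001

Derivation:
Gen 0: 0010011011
Gen 1 (rule 150): 0111100000
Gen 2 (rule 109): 0100101111
Gen 3 (rule 150): 1111100110
Gen 4 (rule 109): 1000100110
Gen 5 (rule 150): 1101111001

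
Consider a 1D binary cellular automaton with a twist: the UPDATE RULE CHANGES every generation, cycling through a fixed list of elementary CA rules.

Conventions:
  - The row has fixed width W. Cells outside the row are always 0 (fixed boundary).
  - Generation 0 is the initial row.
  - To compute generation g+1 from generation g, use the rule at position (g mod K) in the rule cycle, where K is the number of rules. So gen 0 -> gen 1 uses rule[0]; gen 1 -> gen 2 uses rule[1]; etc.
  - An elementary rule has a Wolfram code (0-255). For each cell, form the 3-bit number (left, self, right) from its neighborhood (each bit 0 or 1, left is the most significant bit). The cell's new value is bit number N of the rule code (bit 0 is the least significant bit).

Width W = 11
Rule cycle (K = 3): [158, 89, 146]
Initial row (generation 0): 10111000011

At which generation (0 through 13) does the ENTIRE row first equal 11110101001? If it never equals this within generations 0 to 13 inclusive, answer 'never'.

Gen 0: 10111000011
Gen 1 (rule 158): 10110100110
Gen 2 (rule 89): 00110010111
Gen 3 (rule 146): 01001100010
Gen 4 (rule 158): 11111010111
Gen 5 (rule 89): 10001000101
Gen 6 (rule 146): 01010101000
Gen 7 (rule 158): 11010101100
Gen 8 (rule 89): 11000001111
Gen 9 (rule 146): 00100010110
Gen 10 (rule 158): 01110110101
Gen 11 (rule 89): 01010110000
Gen 12 (rule 146): 10000001000
Gen 13 (rule 158): 11000011100

Answer: never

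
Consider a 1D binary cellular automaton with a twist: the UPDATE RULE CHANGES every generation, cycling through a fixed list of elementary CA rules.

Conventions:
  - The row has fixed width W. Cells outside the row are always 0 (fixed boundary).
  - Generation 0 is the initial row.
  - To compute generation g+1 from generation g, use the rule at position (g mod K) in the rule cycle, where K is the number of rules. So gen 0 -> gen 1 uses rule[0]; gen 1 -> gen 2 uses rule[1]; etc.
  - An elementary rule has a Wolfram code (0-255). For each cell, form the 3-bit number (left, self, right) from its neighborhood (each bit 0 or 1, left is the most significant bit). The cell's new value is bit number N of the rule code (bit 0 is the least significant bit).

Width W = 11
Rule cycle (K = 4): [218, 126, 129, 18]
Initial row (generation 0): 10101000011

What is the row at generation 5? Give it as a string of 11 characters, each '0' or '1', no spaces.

Answer: 00111101010

Derivation:
Gen 0: 10101000011
Gen 1 (rule 218): 00000100111
Gen 2 (rule 126): 00001111101
Gen 3 (rule 129): 11100111000
Gen 4 (rule 18): 00011000100
Gen 5 (rule 218): 00111101010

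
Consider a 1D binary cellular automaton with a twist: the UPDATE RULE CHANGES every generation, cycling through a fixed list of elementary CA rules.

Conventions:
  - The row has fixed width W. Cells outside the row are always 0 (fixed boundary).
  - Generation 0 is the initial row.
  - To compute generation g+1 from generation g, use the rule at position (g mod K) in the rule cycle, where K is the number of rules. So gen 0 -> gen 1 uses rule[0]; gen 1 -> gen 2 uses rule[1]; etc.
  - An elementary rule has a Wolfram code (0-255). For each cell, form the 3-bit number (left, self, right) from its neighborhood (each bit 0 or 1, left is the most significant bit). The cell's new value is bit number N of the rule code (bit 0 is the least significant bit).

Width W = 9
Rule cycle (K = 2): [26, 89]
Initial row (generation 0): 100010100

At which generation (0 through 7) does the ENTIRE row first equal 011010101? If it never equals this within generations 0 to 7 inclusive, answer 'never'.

Answer: never

Derivation:
Gen 0: 100010100
Gen 1 (rule 26): 010100010
Gen 2 (rule 89): 000011001
Gen 3 (rule 26): 000110110
Gen 4 (rule 89): 110110111
Gen 5 (rule 26): 100100100
Gen 6 (rule 89): 010010011
Gen 7 (rule 26): 101101110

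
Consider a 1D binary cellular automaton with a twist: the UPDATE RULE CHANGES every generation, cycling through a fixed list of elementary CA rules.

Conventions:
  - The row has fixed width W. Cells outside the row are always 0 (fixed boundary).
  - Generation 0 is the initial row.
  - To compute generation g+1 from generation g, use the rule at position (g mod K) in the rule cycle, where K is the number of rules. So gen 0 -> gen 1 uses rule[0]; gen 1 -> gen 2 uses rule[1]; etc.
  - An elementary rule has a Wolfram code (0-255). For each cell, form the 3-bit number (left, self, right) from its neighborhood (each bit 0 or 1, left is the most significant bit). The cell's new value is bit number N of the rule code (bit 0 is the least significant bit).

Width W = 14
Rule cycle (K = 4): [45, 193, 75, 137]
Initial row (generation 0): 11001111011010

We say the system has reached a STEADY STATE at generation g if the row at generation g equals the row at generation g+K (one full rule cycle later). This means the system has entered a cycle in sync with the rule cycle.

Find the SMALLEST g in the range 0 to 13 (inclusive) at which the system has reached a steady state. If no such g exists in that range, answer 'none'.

Gen 0: 11001111011010
Gen 1 (rule 45): 10001000110110
Gen 2 (rule 193): 00100010010010
Gen 3 (rule 75): 11001100100100
Gen 4 (rule 137): 10001000000001
Gen 5 (rule 45): 10101011111101
Gen 6 (rule 193): 00000001111100
Gen 7 (rule 75): 11111111000101
Gen 8 (rule 137): 11111110010000
Gen 9 (rule 45): 10000000010111
Gen 10 (rule 193): 00111111000011
Gen 11 (rule 75): 11100001011111
Gen 12 (rule 137): 11001100011110
Gen 13 (rule 45): 10001001010000
Gen 14 (rule 193): 00100000000111
Gen 15 (rule 75): 11001111111101
Gen 16 (rule 137): 10001111111000
Gen 17 (rule 45): 10101000000011

Answer: none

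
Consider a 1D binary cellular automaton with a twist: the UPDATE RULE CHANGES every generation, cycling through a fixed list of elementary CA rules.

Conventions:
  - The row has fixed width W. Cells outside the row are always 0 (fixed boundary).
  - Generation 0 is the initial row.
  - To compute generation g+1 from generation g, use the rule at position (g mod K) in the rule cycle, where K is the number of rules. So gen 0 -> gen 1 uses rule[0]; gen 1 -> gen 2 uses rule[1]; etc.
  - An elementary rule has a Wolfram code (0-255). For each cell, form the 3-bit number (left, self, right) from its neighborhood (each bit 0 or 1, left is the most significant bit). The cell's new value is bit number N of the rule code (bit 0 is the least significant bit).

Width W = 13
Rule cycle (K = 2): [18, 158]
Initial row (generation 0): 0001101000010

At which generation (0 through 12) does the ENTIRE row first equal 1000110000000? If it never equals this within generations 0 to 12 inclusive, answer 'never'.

Answer: 3

Derivation:
Gen 0: 0001101000010
Gen 1 (rule 18): 0010000100101
Gen 2 (rule 158): 0111001111101
Gen 3 (rule 18): 1000110000000
Gen 4 (rule 158): 1101101000000
Gen 5 (rule 18): 0000000100000
Gen 6 (rule 158): 0000001110000
Gen 7 (rule 18): 0000010001000
Gen 8 (rule 158): 0000111011100
Gen 9 (rule 18): 0001000000010
Gen 10 (rule 158): 0011100000111
Gen 11 (rule 18): 0100010001000
Gen 12 (rule 158): 1110111011100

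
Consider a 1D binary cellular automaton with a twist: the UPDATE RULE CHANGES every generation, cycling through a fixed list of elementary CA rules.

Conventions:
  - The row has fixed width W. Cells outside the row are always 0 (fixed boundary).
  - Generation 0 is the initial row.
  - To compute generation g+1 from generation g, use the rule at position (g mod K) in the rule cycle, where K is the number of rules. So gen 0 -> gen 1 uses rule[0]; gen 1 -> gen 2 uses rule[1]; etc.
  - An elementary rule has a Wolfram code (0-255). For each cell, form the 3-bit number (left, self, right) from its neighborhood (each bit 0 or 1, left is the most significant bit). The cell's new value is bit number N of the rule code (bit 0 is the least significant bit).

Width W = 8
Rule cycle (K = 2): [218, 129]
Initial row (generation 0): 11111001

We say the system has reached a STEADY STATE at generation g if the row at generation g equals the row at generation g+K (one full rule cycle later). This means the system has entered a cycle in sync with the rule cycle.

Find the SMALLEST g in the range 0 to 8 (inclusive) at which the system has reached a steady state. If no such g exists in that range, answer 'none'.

Answer: 1

Derivation:
Gen 0: 11111001
Gen 1 (rule 218): 11111110
Gen 2 (rule 129): 01111100
Gen 3 (rule 218): 11111110
Gen 4 (rule 129): 01111100
Gen 5 (rule 218): 11111110
Gen 6 (rule 129): 01111100
Gen 7 (rule 218): 11111110
Gen 8 (rule 129): 01111100
Gen 9 (rule 218): 11111110
Gen 10 (rule 129): 01111100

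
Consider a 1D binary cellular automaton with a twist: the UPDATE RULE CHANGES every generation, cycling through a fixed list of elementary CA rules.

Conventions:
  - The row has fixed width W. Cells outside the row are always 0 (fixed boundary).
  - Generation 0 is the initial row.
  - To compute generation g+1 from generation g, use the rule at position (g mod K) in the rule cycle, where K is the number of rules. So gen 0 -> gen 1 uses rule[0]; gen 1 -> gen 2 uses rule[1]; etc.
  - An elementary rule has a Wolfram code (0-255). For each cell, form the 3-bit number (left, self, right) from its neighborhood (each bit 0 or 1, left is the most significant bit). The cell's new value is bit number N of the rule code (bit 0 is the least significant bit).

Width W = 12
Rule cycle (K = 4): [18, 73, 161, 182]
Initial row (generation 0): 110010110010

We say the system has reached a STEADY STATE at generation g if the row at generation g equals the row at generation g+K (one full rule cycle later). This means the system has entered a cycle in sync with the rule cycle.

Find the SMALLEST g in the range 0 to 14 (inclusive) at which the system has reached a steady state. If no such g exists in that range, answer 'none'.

Gen 0: 110010110010
Gen 1 (rule 18): 001100001101
Gen 2 (rule 73): 101101101100
Gen 3 (rule 161): 010010010001
Gen 4 (rule 182): 111111111011
Gen 5 (rule 18): 000000000000
Gen 6 (rule 73): 111111111111
Gen 7 (rule 161): 011111111110
Gen 8 (rule 182): 101111111101
Gen 9 (rule 18): 000000000000
Gen 10 (rule 73): 111111111111
Gen 11 (rule 161): 011111111110
Gen 12 (rule 182): 101111111101
Gen 13 (rule 18): 000000000000
Gen 14 (rule 73): 111111111111
Gen 15 (rule 161): 011111111110
Gen 16 (rule 182): 101111111101
Gen 17 (rule 18): 000000000000
Gen 18 (rule 73): 111111111111

Answer: 5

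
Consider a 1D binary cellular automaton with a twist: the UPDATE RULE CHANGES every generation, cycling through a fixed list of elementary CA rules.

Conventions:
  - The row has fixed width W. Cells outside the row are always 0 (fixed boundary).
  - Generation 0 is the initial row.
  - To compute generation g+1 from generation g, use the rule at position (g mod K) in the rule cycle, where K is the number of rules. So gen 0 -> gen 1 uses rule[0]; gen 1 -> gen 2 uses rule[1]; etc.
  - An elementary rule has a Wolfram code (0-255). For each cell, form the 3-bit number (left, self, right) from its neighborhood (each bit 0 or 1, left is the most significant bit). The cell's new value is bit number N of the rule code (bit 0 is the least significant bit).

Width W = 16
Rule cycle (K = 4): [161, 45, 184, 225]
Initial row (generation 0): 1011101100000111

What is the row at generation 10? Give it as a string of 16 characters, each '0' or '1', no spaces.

Answer: 1000001011110001

Derivation:
Gen 0: 1011101100000111
Gen 1 (rule 161): 0101010001110010
Gen 2 (rule 45): 0111110101000010
Gen 3 (rule 184): 0111101010100001
Gen 4 (rule 225): 0011110101001100
Gen 5 (rule 161): 1001101010000001
Gen 6 (rule 45): 1001011110111101
Gen 7 (rule 184): 0100111101111010
Gen 8 (rule 225): 0000011110111100
Gen 9 (rule 161): 1111001101011001
Gen 10 (rule 45): 1000001011110001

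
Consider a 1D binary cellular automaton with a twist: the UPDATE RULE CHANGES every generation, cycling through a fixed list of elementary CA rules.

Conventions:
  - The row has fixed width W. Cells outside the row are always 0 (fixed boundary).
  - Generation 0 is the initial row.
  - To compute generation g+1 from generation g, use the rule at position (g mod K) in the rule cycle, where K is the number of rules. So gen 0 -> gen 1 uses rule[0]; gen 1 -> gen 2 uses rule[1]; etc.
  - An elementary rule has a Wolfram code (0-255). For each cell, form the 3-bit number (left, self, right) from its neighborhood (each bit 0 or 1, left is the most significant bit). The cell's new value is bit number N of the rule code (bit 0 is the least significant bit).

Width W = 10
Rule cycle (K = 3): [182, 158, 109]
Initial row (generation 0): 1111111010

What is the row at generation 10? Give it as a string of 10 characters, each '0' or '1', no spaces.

Gen 0: 1111111010
Gen 1 (rule 182): 0111110111
Gen 2 (rule 158): 1111100110
Gen 3 (rule 109): 1000100110
Gen 4 (rule 182): 1101111001
Gen 5 (rule 158): 1001110111
Gen 6 (rule 109): 1001011101
Gen 7 (rule 182): 1111101011
Gen 8 (rule 158): 1111001010
Gen 9 (rule 109): 1001001110
Gen 10 (rule 182): 1111110101

Answer: 1111110101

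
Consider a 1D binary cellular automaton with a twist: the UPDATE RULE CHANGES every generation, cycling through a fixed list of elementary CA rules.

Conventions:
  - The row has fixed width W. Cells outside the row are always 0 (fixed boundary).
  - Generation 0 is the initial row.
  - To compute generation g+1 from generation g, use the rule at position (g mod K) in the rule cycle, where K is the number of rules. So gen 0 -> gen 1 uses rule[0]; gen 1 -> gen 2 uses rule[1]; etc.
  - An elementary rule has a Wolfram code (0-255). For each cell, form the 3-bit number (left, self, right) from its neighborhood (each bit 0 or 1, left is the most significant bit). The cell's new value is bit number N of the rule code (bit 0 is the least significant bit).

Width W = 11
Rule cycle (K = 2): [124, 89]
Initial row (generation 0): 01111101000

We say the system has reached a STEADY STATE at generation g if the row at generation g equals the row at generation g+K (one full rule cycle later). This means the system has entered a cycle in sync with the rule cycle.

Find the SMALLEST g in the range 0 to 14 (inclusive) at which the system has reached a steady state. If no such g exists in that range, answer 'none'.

Answer: none

Derivation:
Gen 0: 01111101000
Gen 1 (rule 124): 01000111100
Gen 2 (rule 89): 00110100111
Gen 3 (rule 124): 00111110101
Gen 4 (rule 89): 10100010000
Gen 5 (rule 124): 11110011000
Gen 6 (rule 89): 10011011111
Gen 7 (rule 124): 11011110001
Gen 8 (rule 89): 11010011100
Gen 9 (rule 124): 11111010110
Gen 10 (rule 89): 10001000111
Gen 11 (rule 124): 11001100101
Gen 12 (rule 89): 11101110000
Gen 13 (rule 124): 10111011000
Gen 14 (rule 89): 00101011111
Gen 15 (rule 124): 00111110001
Gen 16 (rule 89): 10100011100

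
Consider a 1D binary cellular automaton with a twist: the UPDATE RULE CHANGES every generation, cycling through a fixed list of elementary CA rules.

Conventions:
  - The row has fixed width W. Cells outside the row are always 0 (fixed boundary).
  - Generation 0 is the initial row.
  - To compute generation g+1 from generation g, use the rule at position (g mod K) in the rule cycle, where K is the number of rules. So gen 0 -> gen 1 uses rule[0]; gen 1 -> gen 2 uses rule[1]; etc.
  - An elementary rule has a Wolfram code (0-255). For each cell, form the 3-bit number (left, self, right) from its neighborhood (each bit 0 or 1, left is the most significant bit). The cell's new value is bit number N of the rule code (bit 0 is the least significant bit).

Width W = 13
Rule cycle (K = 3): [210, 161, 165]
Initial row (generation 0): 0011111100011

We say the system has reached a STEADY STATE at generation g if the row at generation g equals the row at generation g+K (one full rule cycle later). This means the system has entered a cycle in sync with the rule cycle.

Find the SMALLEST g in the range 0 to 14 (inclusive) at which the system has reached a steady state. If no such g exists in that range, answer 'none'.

Answer: none

Derivation:
Gen 0: 0011111100011
Gen 1 (rule 210): 0101111110101
Gen 2 (rule 161): 0010111101010
Gen 3 (rule 165): 1011011011110
Gen 4 (rule 210): 0001001001111
Gen 5 (rule 161): 1100000000110
Gen 6 (rule 165): 0001111110000
Gen 7 (rule 210): 0010111111000
Gen 8 (rule 161): 1001011110011
Gen 9 (rule 165): 1001101100000
Gen 10 (rule 210): 0110100110000
Gen 11 (rule 161): 0001000000111
Gen 12 (rule 165): 1101011110010
Gen 13 (rule 210): 0100001111101
Gen 14 (rule 161): 0001100111010
Gen 15 (rule 165): 1100000010110
Gen 16 (rule 210): 0110000100011
Gen 17 (rule 161): 0000110001000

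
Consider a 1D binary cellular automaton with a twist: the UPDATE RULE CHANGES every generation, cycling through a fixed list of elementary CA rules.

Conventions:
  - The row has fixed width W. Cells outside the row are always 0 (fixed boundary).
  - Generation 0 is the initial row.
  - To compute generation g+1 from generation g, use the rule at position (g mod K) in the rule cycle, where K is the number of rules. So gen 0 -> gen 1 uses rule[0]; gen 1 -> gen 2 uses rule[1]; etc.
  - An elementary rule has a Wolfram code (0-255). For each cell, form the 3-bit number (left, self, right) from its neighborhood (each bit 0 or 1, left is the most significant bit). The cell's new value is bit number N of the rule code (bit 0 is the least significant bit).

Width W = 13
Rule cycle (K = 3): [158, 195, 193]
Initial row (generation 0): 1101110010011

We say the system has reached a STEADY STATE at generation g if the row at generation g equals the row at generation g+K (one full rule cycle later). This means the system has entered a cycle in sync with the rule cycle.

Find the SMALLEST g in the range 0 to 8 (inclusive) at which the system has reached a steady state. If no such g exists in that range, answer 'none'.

Answer: none

Derivation:
Gen 0: 1101110010011
Gen 1 (rule 158): 1001101111110
Gen 2 (rule 195): 0010100111110
Gen 3 (rule 193): 1000000011110
Gen 4 (rule 158): 1100000111101
Gen 5 (rule 195): 0101111011100
Gen 6 (rule 193): 0000111001101
Gen 7 (rule 158): 0001110111001
Gen 8 (rule 195): 1110110011010
Gen 9 (rule 193): 0110010001000
Gen 10 (rule 158): 1101111011100
Gen 11 (rule 195): 0100111001101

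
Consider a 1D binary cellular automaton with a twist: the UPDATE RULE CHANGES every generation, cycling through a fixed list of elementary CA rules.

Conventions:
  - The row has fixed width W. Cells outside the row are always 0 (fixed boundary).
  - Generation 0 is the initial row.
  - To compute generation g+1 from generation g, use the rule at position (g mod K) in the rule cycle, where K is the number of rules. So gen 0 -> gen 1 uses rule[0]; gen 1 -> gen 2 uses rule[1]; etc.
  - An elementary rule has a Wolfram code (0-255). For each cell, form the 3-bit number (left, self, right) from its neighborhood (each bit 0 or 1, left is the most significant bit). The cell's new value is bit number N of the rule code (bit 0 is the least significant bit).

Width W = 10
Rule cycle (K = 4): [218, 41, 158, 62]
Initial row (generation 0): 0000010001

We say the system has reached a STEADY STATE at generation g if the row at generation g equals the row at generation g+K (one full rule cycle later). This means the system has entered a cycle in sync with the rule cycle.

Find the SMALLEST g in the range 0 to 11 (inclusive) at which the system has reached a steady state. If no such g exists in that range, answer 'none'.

Gen 0: 0000010001
Gen 1 (rule 218): 0000101010
Gen 2 (rule 41): 1110010100
Gen 3 (rule 158): 1101110110
Gen 4 (rule 62): 1011001101
Gen 5 (rule 218): 0011111100
Gen 6 (rule 41): 1010000001
Gen 7 (rule 158): 1011000011
Gen 8 (rule 62): 1110100110
Gen 9 (rule 218): 1110011111
Gen 10 (rule 41): 1000010000
Gen 11 (rule 158): 1100111000
Gen 12 (rule 62): 1011100100
Gen 13 (rule 218): 0011111010
Gen 14 (rule 41): 1010000100
Gen 15 (rule 158): 1011001110

Answer: none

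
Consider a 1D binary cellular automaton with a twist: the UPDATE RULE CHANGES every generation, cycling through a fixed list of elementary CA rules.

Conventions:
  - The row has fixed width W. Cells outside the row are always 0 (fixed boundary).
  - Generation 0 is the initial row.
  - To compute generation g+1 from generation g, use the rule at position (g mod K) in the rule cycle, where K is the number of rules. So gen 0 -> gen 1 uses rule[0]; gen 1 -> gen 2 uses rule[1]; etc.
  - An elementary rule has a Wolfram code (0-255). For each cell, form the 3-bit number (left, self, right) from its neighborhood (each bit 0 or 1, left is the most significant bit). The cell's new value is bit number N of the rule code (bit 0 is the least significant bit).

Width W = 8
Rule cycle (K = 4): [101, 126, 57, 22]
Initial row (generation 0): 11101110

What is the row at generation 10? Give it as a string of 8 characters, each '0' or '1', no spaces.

Answer: 01111111

Derivation:
Gen 0: 11101110
Gen 1 (rule 101): 00110010
Gen 2 (rule 126): 01111111
Gen 3 (rule 57): 01000000
Gen 4 (rule 22): 11100000
Gen 5 (rule 101): 00101111
Gen 6 (rule 126): 01111001
Gen 7 (rule 57): 01000100
Gen 8 (rule 22): 11101110
Gen 9 (rule 101): 00110010
Gen 10 (rule 126): 01111111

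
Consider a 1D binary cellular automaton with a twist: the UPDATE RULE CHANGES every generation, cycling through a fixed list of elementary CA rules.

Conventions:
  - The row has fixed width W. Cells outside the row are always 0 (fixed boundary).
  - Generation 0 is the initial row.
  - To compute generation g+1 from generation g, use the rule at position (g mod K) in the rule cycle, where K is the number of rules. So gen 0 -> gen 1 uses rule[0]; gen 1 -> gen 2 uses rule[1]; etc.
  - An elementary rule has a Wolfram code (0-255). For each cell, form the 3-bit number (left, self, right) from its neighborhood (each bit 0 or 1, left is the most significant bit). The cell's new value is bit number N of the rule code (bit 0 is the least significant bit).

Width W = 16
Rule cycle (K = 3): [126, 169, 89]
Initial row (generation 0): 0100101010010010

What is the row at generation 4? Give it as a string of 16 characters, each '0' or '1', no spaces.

Answer: 1100000000000111

Derivation:
Gen 0: 0100101010010010
Gen 1 (rule 126): 1111111111111111
Gen 2 (rule 169): 1111111111111110
Gen 3 (rule 89): 1000000000000011
Gen 4 (rule 126): 1100000000000111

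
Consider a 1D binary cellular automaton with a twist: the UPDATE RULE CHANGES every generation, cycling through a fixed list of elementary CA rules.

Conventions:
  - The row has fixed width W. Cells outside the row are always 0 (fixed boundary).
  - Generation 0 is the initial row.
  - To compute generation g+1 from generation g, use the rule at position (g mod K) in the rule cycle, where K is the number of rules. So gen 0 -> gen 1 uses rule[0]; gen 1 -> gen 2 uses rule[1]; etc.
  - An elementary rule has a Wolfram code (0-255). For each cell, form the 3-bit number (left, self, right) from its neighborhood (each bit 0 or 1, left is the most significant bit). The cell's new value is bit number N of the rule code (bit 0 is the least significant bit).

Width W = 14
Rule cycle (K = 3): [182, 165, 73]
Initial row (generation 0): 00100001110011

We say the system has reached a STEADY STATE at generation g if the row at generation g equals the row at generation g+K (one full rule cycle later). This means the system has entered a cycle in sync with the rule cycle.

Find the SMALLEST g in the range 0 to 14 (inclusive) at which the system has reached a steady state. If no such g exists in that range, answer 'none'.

Answer: none

Derivation:
Gen 0: 00100001110011
Gen 1 (rule 182): 01110010101100
Gen 2 (rule 165): 00100011110001
Gen 3 (rule 73): 10001010010100
Gen 4 (rule 182): 11011111111110
Gen 5 (rule 165): 00101111111100
Gen 6 (rule 73): 10001000000101
Gen 7 (rule 182): 11011100001111
Gen 8 (rule 165): 00101001100110
Gen 9 (rule 73): 10000001100110
Gen 10 (rule 182): 11000010011001
Gen 11 (rule 165): 00011010000001
Gen 12 (rule 73): 11011000111100
Gen 13 (rule 182): 00100101011010
Gen 14 (rule 165): 10100111100110
Gen 15 (rule 73): 00000100100110
Gen 16 (rule 182): 00001111111001
Gen 17 (rule 165): 11100111110001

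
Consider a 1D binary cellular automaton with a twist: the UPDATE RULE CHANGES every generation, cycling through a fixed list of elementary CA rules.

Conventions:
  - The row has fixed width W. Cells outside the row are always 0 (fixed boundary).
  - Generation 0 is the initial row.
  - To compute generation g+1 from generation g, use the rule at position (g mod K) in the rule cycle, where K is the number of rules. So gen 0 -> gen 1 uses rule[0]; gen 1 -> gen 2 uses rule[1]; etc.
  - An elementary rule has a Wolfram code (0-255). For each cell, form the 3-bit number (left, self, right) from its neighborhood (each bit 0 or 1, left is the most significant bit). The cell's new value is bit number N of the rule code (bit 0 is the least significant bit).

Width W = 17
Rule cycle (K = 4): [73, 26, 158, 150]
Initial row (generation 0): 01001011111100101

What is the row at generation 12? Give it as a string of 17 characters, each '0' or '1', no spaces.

Gen 0: 01001011111100101
Gen 1 (rule 73): 00000010000100000
Gen 2 (rule 26): 00000101001010000
Gen 3 (rule 158): 00001101111011000
Gen 4 (rule 150): 00010000110000100
Gen 5 (rule 73): 11000110110110001
Gen 6 (rule 26): 10101100100101010
Gen 7 (rule 158): 10101011111101011
Gen 8 (rule 150): 10101001111001000
Gen 9 (rule 73): 00000001001000011
Gen 10 (rule 26): 00000010110100110
Gen 11 (rule 158): 00000110100111101
Gen 12 (rule 150): 00001000111011001

Answer: 00001000111011001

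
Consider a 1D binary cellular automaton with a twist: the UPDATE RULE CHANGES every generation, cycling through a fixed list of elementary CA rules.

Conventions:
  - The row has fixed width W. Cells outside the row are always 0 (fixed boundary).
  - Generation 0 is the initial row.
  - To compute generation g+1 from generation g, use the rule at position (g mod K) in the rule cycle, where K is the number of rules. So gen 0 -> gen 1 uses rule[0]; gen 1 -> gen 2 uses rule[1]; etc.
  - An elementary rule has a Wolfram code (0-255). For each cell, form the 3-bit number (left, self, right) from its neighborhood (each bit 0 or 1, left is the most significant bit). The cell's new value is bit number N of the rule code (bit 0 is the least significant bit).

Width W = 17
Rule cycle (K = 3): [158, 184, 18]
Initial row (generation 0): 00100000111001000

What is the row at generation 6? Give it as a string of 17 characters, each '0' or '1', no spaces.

Answer: 00000000010000101

Derivation:
Gen 0: 00100000111001000
Gen 1 (rule 158): 01110001110111100
Gen 2 (rule 184): 01101001101111010
Gen 3 (rule 18): 10000110000000001
Gen 4 (rule 158): 11001101000000011
Gen 5 (rule 184): 10101010100000010
Gen 6 (rule 18): 00000000010000101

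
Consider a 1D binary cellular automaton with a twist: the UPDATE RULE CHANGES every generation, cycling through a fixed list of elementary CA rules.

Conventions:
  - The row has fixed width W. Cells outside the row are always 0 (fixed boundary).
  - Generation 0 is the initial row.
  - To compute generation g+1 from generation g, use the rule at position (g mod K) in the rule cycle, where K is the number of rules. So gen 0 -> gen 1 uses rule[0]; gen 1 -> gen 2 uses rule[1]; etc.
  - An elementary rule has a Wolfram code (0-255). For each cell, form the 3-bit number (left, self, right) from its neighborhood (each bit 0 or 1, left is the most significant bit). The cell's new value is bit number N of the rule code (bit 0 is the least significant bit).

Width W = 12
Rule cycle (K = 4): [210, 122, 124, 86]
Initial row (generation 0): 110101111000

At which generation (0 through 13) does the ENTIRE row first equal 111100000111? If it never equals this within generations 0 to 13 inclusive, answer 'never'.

Answer: 11

Derivation:
Gen 0: 110101111000
Gen 1 (rule 210): 010000111100
Gen 2 (rule 122): 101001100110
Gen 3 (rule 124): 111101110111
Gen 4 (rule 86): 000100010001
Gen 5 (rule 210): 001010101010
Gen 6 (rule 122): 010101010101
Gen 7 (rule 124): 011111111111
Gen 8 (rule 86): 100000000001
Gen 9 (rule 210): 010000000010
Gen 10 (rule 122): 101000000101
Gen 11 (rule 124): 111100000111
Gen 12 (rule 86): 000110001001
Gen 13 (rule 210): 001011010110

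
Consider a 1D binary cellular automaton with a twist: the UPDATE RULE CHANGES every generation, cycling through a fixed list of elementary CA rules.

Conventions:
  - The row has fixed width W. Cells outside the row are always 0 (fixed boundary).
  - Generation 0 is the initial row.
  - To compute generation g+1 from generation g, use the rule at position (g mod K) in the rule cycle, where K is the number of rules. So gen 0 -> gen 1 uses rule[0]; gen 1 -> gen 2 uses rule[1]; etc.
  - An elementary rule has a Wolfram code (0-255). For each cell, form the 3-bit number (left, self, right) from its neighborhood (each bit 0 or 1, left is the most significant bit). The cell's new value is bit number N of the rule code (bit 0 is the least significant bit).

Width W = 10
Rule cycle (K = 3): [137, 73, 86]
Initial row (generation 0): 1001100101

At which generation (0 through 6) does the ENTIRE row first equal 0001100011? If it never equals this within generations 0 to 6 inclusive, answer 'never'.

Gen 0: 1001100101
Gen 1 (rule 137): 0001000000
Gen 2 (rule 73): 1100011111
Gen 3 (rule 86): 0110100001
Gen 4 (rule 137): 0100001100
Gen 5 (rule 73): 0001101101
Gen 6 (rule 86): 0010100101

Answer: never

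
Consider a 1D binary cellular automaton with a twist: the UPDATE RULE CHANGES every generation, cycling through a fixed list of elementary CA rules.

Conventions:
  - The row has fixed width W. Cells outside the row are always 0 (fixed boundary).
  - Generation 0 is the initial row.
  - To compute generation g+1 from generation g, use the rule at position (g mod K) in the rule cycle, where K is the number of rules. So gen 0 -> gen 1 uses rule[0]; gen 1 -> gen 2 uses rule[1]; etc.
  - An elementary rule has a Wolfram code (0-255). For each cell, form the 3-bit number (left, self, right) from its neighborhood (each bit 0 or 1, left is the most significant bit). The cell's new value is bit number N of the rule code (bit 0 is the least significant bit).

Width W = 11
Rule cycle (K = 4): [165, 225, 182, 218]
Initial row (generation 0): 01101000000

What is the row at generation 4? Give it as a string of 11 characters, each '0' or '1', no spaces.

Gen 0: 01101000000
Gen 1 (rule 165): 00011011111
Gen 2 (rule 225): 11001101111
Gen 3 (rule 182): 00110010110
Gen 4 (rule 218): 01111100111

Answer: 01111100111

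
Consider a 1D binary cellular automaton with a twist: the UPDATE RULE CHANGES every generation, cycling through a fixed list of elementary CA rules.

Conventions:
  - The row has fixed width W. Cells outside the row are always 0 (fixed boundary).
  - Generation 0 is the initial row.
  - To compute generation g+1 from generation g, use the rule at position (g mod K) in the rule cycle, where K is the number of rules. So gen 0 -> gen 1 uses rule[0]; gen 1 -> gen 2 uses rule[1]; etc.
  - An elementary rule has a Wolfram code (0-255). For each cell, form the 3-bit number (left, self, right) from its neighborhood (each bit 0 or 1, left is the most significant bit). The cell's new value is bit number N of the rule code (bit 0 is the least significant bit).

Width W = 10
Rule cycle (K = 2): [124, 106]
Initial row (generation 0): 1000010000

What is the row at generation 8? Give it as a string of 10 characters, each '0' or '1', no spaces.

Answer: 1100100111

Derivation:
Gen 0: 1000010000
Gen 1 (rule 124): 1100011000
Gen 2 (rule 106): 1100111000
Gen 3 (rule 124): 1110101100
Gen 4 (rule 106): 1011011100
Gen 5 (rule 124): 1111110110
Gen 6 (rule 106): 1000011110
Gen 7 (rule 124): 1100010011
Gen 8 (rule 106): 1100100111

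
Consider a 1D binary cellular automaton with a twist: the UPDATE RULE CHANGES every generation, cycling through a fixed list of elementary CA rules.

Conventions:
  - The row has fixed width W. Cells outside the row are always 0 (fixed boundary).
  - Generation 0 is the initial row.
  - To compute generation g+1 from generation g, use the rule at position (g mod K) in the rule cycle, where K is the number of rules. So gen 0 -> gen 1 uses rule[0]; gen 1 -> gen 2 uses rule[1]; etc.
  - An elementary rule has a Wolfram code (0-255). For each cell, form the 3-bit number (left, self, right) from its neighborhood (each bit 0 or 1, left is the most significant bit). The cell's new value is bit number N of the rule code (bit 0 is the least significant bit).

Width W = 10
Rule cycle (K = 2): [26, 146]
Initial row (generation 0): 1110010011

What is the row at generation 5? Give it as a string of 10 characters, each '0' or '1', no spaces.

Gen 0: 1110010011
Gen 1 (rule 26): 1001101110
Gen 2 (rule 146): 0110000101
Gen 3 (rule 26): 1101001000
Gen 4 (rule 146): 0000110100
Gen 5 (rule 26): 0001100010

Answer: 0001100010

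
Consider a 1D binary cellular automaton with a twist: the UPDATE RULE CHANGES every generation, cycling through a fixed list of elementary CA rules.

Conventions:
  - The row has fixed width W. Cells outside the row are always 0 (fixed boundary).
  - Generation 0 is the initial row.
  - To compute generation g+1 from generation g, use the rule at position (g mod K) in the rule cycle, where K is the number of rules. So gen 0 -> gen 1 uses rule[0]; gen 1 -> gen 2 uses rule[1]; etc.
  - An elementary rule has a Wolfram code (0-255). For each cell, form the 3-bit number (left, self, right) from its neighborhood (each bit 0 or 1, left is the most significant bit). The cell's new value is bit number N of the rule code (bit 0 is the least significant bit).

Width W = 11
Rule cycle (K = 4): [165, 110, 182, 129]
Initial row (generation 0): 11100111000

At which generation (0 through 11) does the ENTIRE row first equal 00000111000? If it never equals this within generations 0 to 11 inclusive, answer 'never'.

Answer: 8

Derivation:
Gen 0: 11100111000
Gen 1 (rule 165): 01000010011
Gen 2 (rule 110): 11000110111
Gen 3 (rule 182): 00101001010
Gen 4 (rule 129): 10000000000
Gen 5 (rule 165): 10111111111
Gen 6 (rule 110): 11100000001
Gen 7 (rule 182): 01010000011
Gen 8 (rule 129): 00000111000
Gen 9 (rule 165): 11110010011
Gen 10 (rule 110): 10010110111
Gen 11 (rule 182): 11111001010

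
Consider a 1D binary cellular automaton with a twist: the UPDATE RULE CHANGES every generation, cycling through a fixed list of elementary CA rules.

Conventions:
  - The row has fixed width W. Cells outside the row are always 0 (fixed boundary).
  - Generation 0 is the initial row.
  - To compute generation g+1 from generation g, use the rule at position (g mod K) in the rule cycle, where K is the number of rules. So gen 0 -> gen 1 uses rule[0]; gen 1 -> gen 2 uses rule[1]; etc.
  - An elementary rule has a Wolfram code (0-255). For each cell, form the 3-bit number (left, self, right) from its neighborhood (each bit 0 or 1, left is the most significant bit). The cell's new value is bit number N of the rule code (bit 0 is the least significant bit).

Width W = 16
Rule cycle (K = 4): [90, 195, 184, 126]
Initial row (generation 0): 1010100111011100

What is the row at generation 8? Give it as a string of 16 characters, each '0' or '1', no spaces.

Answer: 1111100111111111

Derivation:
Gen 0: 1010100111011100
Gen 1 (rule 90): 0000011101010110
Gen 2 (rule 195): 1111101100000010
Gen 3 (rule 184): 1111011010000001
Gen 4 (rule 126): 1001111111000011
Gen 5 (rule 90): 0111000001100111
Gen 6 (rule 195): 1011011110101011
Gen 7 (rule 184): 0110111101010110
Gen 8 (rule 126): 1111100111111111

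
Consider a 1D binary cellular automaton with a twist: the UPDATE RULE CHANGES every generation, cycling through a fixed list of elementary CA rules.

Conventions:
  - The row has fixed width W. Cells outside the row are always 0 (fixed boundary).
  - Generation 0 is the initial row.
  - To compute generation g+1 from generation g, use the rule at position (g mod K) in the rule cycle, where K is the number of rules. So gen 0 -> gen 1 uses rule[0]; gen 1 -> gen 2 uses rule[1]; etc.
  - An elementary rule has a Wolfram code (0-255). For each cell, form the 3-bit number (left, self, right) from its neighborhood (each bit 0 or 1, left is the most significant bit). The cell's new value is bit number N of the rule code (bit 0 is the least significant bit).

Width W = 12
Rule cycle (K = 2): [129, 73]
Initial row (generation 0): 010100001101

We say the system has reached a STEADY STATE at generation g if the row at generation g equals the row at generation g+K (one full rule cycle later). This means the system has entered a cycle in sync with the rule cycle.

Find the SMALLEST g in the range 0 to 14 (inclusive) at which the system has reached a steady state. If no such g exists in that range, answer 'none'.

Answer: none

Derivation:
Gen 0: 010100001101
Gen 1 (rule 129): 000001100000
Gen 2 (rule 73): 111101101111
Gen 3 (rule 129): 011000000110
Gen 4 (rule 73): 011011110110
Gen 5 (rule 129): 000001100000
Gen 6 (rule 73): 111101101111
Gen 7 (rule 129): 011000000110
Gen 8 (rule 73): 011011110110
Gen 9 (rule 129): 000001100000
Gen 10 (rule 73): 111101101111
Gen 11 (rule 129): 011000000110
Gen 12 (rule 73): 011011110110
Gen 13 (rule 129): 000001100000
Gen 14 (rule 73): 111101101111
Gen 15 (rule 129): 011000000110
Gen 16 (rule 73): 011011110110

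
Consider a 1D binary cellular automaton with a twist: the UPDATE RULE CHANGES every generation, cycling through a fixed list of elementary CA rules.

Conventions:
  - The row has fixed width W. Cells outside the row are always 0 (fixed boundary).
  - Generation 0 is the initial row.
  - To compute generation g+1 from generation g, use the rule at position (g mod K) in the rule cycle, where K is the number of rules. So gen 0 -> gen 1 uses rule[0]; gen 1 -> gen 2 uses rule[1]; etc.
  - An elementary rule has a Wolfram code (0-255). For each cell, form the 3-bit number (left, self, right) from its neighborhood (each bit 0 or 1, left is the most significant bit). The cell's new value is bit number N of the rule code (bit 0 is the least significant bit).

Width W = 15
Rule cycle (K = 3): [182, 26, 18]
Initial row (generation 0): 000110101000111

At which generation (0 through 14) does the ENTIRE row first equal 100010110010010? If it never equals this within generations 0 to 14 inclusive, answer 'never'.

Gen 0: 000110101000111
Gen 1 (rule 182): 001001111101010
Gen 2 (rule 26): 010111000000001
Gen 3 (rule 18): 100000100000010
Gen 4 (rule 182): 110001110000111
Gen 5 (rule 26): 101011001001100
Gen 6 (rule 18): 000000110110010
Gen 7 (rule 182): 000001001001111
Gen 8 (rule 26): 000010110111000
Gen 9 (rule 18): 000100000000100
Gen 10 (rule 182): 001110000001110
Gen 11 (rule 26): 011001000011001
Gen 12 (rule 18): 100110100100110
Gen 13 (rule 182): 111001111111001
Gen 14 (rule 26): 100111000000110

Answer: never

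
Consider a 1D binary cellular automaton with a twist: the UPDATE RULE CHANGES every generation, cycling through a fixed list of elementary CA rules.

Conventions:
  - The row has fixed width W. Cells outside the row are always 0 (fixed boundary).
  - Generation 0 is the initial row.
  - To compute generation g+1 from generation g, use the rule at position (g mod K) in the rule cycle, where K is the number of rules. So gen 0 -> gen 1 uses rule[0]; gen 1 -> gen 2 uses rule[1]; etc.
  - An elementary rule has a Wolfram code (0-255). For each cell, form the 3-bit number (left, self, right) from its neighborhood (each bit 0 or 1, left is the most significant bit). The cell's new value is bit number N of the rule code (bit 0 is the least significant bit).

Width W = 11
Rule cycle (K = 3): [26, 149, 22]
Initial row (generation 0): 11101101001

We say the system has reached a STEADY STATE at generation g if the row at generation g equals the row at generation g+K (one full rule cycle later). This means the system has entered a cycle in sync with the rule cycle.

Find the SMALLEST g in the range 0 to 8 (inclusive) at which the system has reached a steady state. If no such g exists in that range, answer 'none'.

Gen 0: 11101101001
Gen 1 (rule 26): 10001000110
Gen 2 (rule 149): 11101110001
Gen 3 (rule 22): 00000001011
Gen 4 (rule 26): 00000010010
Gen 5 (rule 149): 11111011011
Gen 6 (rule 22): 00000000000
Gen 7 (rule 26): 00000000000
Gen 8 (rule 149): 11111111111
Gen 9 (rule 22): 00000000000
Gen 10 (rule 26): 00000000000
Gen 11 (rule 149): 11111111111

Answer: 6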